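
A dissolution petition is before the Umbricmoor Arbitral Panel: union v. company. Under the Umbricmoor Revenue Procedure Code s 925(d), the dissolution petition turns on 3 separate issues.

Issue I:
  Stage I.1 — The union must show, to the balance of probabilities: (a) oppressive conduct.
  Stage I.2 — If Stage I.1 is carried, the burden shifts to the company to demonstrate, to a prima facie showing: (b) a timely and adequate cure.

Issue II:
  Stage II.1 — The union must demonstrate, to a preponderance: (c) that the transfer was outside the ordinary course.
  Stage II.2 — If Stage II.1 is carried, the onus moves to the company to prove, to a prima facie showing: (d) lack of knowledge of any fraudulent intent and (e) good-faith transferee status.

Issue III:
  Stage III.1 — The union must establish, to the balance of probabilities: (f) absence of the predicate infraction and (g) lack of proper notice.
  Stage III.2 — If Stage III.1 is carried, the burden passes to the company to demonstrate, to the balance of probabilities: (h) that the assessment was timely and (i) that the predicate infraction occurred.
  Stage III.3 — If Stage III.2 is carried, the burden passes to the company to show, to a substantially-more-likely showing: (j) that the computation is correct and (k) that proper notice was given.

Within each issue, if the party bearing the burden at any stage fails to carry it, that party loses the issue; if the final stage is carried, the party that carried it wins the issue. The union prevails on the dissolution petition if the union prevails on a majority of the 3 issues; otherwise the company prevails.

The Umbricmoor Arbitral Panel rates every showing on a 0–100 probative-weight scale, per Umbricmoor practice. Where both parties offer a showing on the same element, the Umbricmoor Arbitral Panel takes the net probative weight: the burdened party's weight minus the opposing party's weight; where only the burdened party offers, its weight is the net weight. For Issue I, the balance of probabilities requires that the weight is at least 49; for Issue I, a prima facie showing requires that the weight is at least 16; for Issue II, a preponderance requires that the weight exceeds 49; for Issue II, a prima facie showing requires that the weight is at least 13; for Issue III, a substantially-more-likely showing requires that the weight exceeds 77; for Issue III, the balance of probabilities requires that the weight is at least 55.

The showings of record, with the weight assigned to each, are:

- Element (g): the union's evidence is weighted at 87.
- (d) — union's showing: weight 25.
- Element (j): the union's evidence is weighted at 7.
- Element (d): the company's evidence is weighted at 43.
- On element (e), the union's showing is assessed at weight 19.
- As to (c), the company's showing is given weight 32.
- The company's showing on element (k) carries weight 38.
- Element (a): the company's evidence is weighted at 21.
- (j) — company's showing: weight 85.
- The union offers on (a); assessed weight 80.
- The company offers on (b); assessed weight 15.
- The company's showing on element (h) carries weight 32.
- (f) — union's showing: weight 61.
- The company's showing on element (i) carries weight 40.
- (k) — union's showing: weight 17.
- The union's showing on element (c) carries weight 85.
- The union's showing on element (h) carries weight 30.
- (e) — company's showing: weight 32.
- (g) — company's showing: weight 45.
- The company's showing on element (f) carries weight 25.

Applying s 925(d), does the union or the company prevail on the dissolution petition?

company

— Issue I —
Stage I.1 — burden on union; standard: the balance of probabilities (weight is at least 49).
    (a): 80 − 21 = 59 ≥ 49 [met]
  Stage I.1 carried; the burden shifts to the company.
Stage I.2 — burden on company; standard: a prima facie showing (weight is at least 16).
    (b): 15 < 16 [not met]
  The company does not carry Stage I.2.
The analysis ends at Stage I.2; the union prevails on this issue.
— Issue II —
Stage II.1 — burden on union; standard: a preponderance (weight exceeds 49).
    (c): 85 − 32 = 53 > 49 [met]
  All elements met. The burden passes to the company.
Stage II.2 — burden on company; standard: a prima facie showing (weight is at least 13).
    (d): 43 − 25 = 18 ≥ 13 [met]
    (e): 32 − 19 = 13 ≥ 13 [met]
  The company carries the last stage.
All stages carried — the company prevails on this issue.
— Issue III —
Stage III.1 — burden on union; standard: the balance of probabilities (weight is at least 55).
    (f): 61 − 25 = 36 < 55 [not met]
    (g): 87 − 45 = 42 < 55 [not met]
  Not every element is met, so the union fails to carry Stage III.1.
The analysis ends at Stage III.1; the company prevails on this issue.
Per-issue: Issue I → union; Issue II → company; Issue III → company. The union must prevail on a majority of issues; overall, the company prevails.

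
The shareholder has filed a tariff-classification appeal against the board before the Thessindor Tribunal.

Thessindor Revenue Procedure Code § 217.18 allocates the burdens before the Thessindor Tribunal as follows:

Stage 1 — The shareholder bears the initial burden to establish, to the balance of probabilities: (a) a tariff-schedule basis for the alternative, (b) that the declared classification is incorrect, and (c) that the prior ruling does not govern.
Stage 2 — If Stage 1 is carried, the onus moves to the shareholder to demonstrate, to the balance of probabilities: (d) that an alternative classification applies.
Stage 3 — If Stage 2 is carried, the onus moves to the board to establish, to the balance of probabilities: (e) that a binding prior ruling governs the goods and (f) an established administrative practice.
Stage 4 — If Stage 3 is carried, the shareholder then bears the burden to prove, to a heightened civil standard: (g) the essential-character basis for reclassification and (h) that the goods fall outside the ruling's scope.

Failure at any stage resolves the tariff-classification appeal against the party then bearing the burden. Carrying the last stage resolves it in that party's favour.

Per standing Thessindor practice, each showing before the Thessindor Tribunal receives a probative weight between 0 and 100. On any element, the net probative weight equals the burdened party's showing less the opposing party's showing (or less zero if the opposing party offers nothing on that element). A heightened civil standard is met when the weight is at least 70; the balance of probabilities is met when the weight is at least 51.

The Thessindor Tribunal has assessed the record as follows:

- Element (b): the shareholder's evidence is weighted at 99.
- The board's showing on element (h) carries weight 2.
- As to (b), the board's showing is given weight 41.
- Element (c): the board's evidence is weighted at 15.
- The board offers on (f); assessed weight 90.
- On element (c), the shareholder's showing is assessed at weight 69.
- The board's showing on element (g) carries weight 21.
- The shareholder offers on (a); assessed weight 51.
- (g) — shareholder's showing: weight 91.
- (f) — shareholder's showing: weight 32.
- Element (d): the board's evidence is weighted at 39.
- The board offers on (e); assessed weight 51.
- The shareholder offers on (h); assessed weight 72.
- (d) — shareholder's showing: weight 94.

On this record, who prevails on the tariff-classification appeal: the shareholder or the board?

Stage 1 (shareholder, the balance of probabilities, weight is at least 51): (a) 51 ≥ 51 — meets; (b) net 99−41=58 ≥ 51 — meets; (c) net 69−15=54 ≥ 51 — meets.
  All elements met. The shareholder retains the burden for Stage 2.
Stage 2 (shareholder, the balance of probabilities, weight is at least 51): (d) net 94−39=55 ≥ 51 — meets.
  Stage 2 is satisfied; the onus moves to the board.
Stage 3 (board, the balance of probabilities, weight is at least 51): (e) 51 ≥ 51 — meets; (f) net 90−32=58 ≥ 51 — meets.
  The board carries Stage 3; the shareholder now bears the burden.
Stage 4 (shareholder, a heightened civil standard, weight is at least 70): (g) net 91−21=70 ≥ 70 — meets; (h) net 72−2=70 ≥ 70 — meets.
  All elements met at the final stage.
All stages carried — the shareholder prevails.

shareholder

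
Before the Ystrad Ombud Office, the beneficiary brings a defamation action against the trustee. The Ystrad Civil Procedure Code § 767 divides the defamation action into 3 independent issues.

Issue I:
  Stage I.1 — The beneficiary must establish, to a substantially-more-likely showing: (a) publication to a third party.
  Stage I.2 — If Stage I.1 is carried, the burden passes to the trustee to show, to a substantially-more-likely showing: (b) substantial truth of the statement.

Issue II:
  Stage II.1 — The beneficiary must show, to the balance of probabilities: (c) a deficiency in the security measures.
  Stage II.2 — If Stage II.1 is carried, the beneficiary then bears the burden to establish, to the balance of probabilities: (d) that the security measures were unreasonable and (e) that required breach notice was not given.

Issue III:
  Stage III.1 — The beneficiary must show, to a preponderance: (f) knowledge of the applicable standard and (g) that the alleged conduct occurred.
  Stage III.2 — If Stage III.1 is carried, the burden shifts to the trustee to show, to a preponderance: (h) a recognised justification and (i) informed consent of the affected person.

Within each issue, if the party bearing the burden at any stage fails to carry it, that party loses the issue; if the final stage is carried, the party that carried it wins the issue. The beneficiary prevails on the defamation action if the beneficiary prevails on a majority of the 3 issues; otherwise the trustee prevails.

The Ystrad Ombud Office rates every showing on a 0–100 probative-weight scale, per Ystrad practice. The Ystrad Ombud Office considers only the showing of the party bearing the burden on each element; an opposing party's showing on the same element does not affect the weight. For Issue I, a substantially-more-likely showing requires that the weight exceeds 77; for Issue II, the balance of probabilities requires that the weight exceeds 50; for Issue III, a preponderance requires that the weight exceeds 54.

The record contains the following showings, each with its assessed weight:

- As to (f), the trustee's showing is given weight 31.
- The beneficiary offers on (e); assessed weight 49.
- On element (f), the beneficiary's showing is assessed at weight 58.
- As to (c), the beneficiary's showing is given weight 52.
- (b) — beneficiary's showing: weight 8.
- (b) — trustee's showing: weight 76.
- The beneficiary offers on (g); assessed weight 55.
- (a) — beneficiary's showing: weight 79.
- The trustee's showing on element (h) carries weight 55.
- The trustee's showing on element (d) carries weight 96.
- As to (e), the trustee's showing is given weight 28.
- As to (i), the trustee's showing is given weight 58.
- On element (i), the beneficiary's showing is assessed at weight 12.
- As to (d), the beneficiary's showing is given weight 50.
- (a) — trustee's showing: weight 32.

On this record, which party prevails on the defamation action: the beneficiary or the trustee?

— Issue I —
At Stage I.1 the beneficiary must meet a substantially-more-likely showing (weight exceeds 77): on (a) the weight is 79 (the trustee's 32 is given no effect), > 77, so (a) meets the standard.
  Stage I.1 is satisfied; the onus moves to the trustee.
At Stage I.2 the trustee must meet a substantially-more-likely showing (weight exceeds 77): on (b) the weight is 76 (the beneficiary's 8 is given no effect), which does not exceed 77, so (b) does not meet the standard.
  Stage I.2 not carried; the trustee fails its burden.
The beneficiary prevails on this issue.
— Issue II —
At Stage II.1 the beneficiary must meet the balance of probabilities (weight exceeds 50): on (c) the weight is 52, > 50, so (c) meets the standard.
  Stage II.1 is satisfied; the beneficiary continues to bear the burden.
At Stage II.2 the beneficiary must meet the balance of probabilities (weight exceeds 50): on (d) the weight is 50 (the trustee's 96 is given no effect), ≤ 50, so (d) does not meet the standard; on (e) the weight is 49 (the trustee's 28 is given no effect), ≤ 50, so (e) does not meet the standard.
  Stage II.2 not carried; the beneficiary fails its burden.
So the trustee prevails on this issue.
— Issue III —
At Stage III.1 the beneficiary must meet a preponderance (weight exceeds 54): on (f) the weight is 58 (the trustee's 31 is given no effect), > 54, so (f) meets the standard; on (g) the weight is 55, which does exceed 54, so (g) meets the standard.
  The beneficiary carries Stage III.1; the trustee now bears the burden.
At Stage III.2 the trustee must meet a preponderance (weight exceeds 54): on (h) the weight is 55, which does exceed 54, so (h) meets the standard; on (i) the weight is 58 (the beneficiary's 12 is given no effect), which does exceed 54, so (i) meets the standard.
  The trustee carries the last stage.
With every stage satisfied, the trustee prevails on this issue.
Per-issue: Issue I → beneficiary; Issue II → trustee; Issue III → trustee. The beneficiary must prevail on a majority of issues; overall, the trustee prevails.

trustee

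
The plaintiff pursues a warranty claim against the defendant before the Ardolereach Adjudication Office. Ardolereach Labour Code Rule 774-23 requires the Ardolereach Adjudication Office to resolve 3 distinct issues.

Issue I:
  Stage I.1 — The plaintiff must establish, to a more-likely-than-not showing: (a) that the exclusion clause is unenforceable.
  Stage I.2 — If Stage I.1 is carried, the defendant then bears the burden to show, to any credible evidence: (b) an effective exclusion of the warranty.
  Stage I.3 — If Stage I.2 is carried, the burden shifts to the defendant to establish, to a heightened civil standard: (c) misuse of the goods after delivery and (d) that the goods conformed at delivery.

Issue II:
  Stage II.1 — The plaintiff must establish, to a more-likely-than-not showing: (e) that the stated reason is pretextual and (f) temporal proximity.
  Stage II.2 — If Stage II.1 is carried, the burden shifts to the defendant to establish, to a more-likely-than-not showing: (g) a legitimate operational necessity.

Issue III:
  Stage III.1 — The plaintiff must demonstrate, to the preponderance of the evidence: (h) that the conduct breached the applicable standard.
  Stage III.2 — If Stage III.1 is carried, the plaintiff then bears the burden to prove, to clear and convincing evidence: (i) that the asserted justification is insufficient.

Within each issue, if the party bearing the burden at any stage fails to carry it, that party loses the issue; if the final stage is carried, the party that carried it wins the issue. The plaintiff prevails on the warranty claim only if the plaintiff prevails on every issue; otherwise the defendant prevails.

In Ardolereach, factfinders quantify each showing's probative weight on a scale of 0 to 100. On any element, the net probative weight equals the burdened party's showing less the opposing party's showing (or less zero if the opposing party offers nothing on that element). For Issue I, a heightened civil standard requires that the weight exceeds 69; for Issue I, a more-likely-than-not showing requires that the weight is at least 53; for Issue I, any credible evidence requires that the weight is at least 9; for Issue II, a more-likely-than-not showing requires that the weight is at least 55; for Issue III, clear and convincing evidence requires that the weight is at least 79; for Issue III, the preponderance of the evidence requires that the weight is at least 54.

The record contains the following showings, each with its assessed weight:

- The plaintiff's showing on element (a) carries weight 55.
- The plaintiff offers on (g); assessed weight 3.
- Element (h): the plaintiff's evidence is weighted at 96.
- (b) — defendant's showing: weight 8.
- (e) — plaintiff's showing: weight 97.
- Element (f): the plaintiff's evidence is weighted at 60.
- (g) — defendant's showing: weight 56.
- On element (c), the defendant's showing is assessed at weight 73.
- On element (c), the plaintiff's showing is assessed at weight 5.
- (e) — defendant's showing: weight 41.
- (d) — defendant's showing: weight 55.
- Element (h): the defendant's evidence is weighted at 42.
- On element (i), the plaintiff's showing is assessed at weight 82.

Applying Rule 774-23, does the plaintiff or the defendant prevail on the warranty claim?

plaintiff

— Issue I —
Stage I.1 — burden on plaintiff; standard: a more-likely-than-not showing (weight is at least 53).
    (a): 55 ≥ 53 [met]
  The plaintiff carries Stage I.1; the defendant now bears the burden.
Stage I.2 — burden on defendant; standard: any credible evidence (weight is at least 9).
    (b): 8 < 9 [not met]
  Not every element is met, so the defendant fails to carry Stage I.2.
The analysis ends at Stage I.2; the plaintiff prevails on this issue.
— Issue II —
Stage II.1 (plaintiff, a more-likely-than-not showing, weight is at least 55): (e) net 97−41=56 ≥ 55 — meets; (f) 60 ≥ 55 — meets.
  The plaintiff carries Stage II.1; the defendant now bears the burden.
Stage II.2 (defendant, a more-likely-than-not showing, weight is at least 55): (g) net 56−3=53 < 55 — fails.
  Not every element is met, so the defendant fails to carry Stage II.2.
So the plaintiff prevails on this issue.
— Issue III —
At Stage III.1 the plaintiff must meet the preponderance of the evidence (weight is at least 54): on (h) the weight is 96 less the opposing 42 gives net 54, ≥ 54, so (h) meets the standard.
  Stage III.1 is satisfied; the plaintiff continues to bear the burden.
At Stage III.2 the plaintiff must meet clear and convincing evidence (weight is at least 79): on (i) the weight is 82, ≥ 79, so (i) meets the standard.
  All elements met at the final stage.
All stages carried — the plaintiff prevails on this issue.
Per-issue: Issue I → plaintiff; Issue II → plaintiff; Issue III → plaintiff. The plaintiff must prevail on every issue; overall, the plaintiff prevails.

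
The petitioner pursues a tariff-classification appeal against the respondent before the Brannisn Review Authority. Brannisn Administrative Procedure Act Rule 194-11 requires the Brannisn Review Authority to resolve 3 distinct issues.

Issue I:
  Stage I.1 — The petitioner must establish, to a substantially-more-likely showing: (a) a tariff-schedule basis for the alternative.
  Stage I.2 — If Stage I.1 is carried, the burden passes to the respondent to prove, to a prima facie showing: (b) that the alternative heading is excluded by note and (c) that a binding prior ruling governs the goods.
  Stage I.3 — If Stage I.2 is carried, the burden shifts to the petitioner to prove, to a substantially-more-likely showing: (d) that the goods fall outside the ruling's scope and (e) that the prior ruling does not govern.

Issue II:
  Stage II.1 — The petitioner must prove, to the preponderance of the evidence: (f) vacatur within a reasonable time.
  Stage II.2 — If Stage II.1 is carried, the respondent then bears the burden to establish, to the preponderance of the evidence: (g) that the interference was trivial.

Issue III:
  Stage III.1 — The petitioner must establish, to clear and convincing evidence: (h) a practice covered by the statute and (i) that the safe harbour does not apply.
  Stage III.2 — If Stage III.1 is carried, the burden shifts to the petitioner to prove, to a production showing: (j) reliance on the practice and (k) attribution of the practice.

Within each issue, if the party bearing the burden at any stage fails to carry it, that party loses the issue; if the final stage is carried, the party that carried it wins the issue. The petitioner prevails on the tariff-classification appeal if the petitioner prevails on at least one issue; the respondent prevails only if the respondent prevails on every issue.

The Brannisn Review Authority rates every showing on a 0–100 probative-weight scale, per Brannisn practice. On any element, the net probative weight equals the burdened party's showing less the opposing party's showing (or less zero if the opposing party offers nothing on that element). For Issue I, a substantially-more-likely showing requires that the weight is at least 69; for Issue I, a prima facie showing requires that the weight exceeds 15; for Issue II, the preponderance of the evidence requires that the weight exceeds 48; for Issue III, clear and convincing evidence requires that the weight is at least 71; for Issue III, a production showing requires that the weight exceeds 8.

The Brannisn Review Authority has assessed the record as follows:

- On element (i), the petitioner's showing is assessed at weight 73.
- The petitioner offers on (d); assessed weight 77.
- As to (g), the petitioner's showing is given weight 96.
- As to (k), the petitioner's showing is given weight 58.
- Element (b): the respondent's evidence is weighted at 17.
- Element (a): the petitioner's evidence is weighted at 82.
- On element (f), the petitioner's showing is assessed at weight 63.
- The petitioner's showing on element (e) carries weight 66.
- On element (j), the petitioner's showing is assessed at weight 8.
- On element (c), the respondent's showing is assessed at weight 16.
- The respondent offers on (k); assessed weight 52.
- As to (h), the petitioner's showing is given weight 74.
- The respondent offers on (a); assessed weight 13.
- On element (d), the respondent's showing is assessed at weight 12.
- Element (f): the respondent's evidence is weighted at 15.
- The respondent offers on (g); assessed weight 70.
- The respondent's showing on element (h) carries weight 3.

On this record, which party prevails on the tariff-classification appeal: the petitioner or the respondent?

— Issue I —
At Stage I.1 the petitioner must meet a substantially-more-likely showing (weight is at least 69): on (a) the weight is 82 less the opposing 13 gives net 69, which does reach 69, so (a) meets the standard.
  All elements met. The burden passes to the respondent.
At Stage I.2 the respondent must meet a prima facie showing (weight exceeds 15): on (b) the weight is 17, > 15, so (b) meets the standard; on (c) the weight is 16, which does exceed 15, so (c) meets the standard.
  Stage I.2 carried; the burden shifts to the petitioner.
At Stage I.3 the petitioner must meet a substantially-more-likely showing (weight is at least 69): on (d) the weight is 77 less the opposing 12 gives net 65, which does not reach 69, so (d) does not meet the standard; on (e) the weight is 66, < 69, so (e) does not meet the standard.
  Stage I.3 not carried; the petitioner fails its burden.
The analysis ends at Stage I.3; the respondent prevails on this issue.
— Issue II —
Stage II.1 (petitioner, the preponderance of the evidence, weight exceeds 48): (f) net 63−15=48 ≤ 48 — fails.
  The petitioner does not carry Stage II.1.
So the respondent prevails on this issue.
— Issue III —
Stage III.1 — burden on petitioner; standard: clear and convincing evidence (weight is at least 71).
    (h): 74 − 3 = 71 ≥ 71 [met]
    (i): 73 ≥ 71 [met]
  Stage III.1 is satisfied; the petitioner continues to bear the burden.
Stage III.2 — burden on petitioner; standard: a production showing (weight exceeds 8).
    (j): 8 ≤ 8 [not met]
    (k): 58 − 52 = 6 ≤ 8 [not met]
  Not every element is met, so the petitioner fails to carry Stage III.2.
The respondent prevails on this issue.
Per-issue: Issue I → respondent; Issue II → respondent; Issue III → respondent. The petitioner must prevail on at least one issue; overall, the respondent prevails.

respondent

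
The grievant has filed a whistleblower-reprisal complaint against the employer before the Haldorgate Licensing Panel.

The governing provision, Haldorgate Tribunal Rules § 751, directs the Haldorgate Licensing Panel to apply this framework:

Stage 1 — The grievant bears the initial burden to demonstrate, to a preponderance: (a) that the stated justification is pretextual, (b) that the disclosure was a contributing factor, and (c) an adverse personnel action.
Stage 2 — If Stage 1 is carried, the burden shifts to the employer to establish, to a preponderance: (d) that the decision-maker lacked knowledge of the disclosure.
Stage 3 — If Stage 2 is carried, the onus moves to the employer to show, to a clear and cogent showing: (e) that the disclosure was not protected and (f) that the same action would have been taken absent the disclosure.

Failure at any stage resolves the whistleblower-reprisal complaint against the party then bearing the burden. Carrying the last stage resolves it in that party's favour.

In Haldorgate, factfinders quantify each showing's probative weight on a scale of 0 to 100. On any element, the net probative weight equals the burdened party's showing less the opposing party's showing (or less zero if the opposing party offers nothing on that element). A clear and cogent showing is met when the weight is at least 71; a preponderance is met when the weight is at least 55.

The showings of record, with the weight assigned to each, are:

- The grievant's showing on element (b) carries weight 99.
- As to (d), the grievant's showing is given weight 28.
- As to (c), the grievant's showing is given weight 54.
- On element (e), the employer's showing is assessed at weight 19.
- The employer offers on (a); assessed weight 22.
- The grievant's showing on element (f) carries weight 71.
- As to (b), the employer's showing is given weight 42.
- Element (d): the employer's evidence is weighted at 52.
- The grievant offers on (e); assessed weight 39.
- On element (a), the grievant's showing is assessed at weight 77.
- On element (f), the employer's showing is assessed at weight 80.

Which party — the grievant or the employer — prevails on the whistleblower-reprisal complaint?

employer

Stage 1 — burden on grievant; standard: a preponderance (weight is at least 55).
    (a): 77 − 22 = 55 ≥ 55 [met]
    (b): 99 − 42 = 57 ≥ 55 [met]
    (c): 54 < 55 [not met]
  Stage 1 not carried; the grievant fails its burden.
So the employer prevails.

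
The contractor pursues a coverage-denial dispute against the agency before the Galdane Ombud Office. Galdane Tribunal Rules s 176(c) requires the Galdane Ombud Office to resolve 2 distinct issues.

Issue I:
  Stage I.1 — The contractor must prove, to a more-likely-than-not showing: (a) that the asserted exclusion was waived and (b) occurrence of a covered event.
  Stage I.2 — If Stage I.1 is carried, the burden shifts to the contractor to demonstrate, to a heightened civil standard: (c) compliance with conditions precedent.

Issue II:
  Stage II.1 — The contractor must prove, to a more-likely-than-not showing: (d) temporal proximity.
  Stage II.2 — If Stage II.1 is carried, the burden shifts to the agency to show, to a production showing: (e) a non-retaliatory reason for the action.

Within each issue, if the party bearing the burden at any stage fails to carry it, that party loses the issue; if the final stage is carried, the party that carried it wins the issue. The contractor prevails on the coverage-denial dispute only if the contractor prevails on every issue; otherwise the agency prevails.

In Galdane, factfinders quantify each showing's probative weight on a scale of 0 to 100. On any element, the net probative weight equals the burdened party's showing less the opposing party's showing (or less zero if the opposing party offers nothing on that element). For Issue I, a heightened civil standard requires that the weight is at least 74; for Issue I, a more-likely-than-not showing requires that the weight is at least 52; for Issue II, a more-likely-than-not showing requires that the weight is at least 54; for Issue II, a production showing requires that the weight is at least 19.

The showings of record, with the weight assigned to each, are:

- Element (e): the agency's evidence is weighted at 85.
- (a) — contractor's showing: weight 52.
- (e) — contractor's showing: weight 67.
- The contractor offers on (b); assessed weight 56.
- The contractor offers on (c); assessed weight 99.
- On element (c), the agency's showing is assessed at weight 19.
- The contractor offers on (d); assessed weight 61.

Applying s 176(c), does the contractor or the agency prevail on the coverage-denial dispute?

contractor

— Issue I —
Stage I.1 — burden on contractor; standard: a more-likely-than-not showing (weight is at least 52).
    (a): 52 ≥ 52 [met]
    (b): 56 ≥ 52 [met]
  Stage I.1 carried; the burden remains with the contractor.
Stage I.2 — burden on contractor; standard: a heightened civil standard (weight is at least 74).
    (c): 99 − 19 = 80 ≥ 74 [met]
  Stage I.2 carried; the final stage is satisfied.
With every stage satisfied, the contractor prevails on this issue.
— Issue II —
Stage II.1 — burden on contractor; standard: a more-likely-than-not showing (weight is at least 54).
    (d): 61 ≥ 54 [met]
  All elements met. The burden passes to the agency.
Stage II.2 — burden on agency; standard: a production showing (weight is at least 19).
    (e): 85 − 67 = 18 < 19 [not met]
  The agency does not carry Stage II.2.
So the contractor prevails on this issue.
Per-issue: Issue I → contractor; Issue II → contractor. The contractor must prevail on every issue; overall, the contractor prevails.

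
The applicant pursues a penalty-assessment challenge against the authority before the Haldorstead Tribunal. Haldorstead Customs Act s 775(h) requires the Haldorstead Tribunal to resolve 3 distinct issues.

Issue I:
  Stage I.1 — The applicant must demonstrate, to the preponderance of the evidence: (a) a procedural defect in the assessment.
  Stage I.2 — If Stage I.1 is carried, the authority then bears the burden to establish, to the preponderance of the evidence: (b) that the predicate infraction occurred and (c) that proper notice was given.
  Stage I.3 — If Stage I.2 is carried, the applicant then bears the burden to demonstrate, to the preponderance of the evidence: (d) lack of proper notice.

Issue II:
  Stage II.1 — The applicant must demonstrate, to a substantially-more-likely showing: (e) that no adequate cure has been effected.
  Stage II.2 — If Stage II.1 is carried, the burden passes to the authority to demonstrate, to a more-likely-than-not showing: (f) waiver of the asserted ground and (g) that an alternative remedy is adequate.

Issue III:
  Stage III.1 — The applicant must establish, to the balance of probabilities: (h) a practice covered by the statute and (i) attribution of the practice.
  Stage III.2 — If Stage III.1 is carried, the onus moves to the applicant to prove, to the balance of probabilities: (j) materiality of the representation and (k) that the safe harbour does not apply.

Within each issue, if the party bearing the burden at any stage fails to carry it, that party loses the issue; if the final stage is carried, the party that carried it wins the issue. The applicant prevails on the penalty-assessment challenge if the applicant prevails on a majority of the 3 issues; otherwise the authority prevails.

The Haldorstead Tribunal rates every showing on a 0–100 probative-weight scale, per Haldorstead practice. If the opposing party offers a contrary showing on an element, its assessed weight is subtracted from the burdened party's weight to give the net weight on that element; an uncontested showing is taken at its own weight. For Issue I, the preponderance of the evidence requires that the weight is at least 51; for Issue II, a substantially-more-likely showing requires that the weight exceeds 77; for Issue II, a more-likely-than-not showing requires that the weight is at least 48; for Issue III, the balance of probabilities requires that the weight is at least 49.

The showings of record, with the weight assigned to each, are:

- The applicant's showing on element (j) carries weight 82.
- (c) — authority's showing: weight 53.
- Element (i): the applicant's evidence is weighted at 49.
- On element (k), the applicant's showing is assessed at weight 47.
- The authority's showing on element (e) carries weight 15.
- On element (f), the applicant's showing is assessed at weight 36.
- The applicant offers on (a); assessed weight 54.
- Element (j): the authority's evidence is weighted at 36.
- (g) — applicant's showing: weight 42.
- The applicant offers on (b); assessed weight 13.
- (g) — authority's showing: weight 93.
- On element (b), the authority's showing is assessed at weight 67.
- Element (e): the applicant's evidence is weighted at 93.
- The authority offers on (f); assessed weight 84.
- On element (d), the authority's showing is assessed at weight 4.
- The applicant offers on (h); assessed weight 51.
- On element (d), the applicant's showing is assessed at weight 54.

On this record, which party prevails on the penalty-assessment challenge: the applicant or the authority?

authority

— Issue I —
At Stage I.1 the applicant must meet the preponderance of the evidence (weight is at least 51): on (a) the weight is 54, ≥ 51, so (a) meets the standard.
  The applicant carries Stage I.1; the authority now bears the burden.
At Stage I.2 the authority must meet the preponderance of the evidence (weight is at least 51): on (b) the weight is 67 less the opposing 13 gives net 54, ≥ 51, so (b) meets the standard; on (c) the weight is 53, which does reach 51, so (c) meets the standard.
  The authority carries Stage I.2; the applicant now bears the burden.
At Stage I.3 the applicant must meet the preponderance of the evidence (weight is at least 51): on (d) the weight is 54 less the opposing 4 gives net 50, which does not reach 51, so (d) does not meet the standard.
  Stage I.3 not carried; the applicant fails its burden.
So the authority prevails on this issue.
— Issue II —
Stage II.1 — burden on applicant; standard: a substantially-more-likely showing (weight exceeds 77).
    (e): 93 − 15 = 78 > 77 [met]
  The applicant carries Stage II.1; the authority now bears the burden.
Stage II.2 — burden on authority; standard: a more-likely-than-not showing (weight is at least 48).
    (f): 84 − 36 = 48 ≥ 48 [met]
    (g): 93 − 42 = 51 ≥ 48 [met]
  The authority carries the last stage.
With every stage satisfied, the authority prevails on this issue.
— Issue III —
At Stage III.1 the applicant must meet the balance of probabilities (weight is at least 49): on (h) the weight is 51, ≥ 49, so (h) meets the standard; on (i) the weight is 49, ≥ 49, so (i) meets the standard.
  Stage III.1 is satisfied; the applicant continues to bear the burden.
At Stage III.2 the applicant must meet the balance of probabilities (weight is at least 49): on (j) the weight is 82 less the opposing 36 gives net 46, which does not reach 49, so (j) does not meet the standard; on (k) the weight is 47, < 49, so (k) does not meet the standard.
  Not every element is met, so the applicant fails to carry Stage III.2.
So the authority prevails on this issue.
Per-issue: Issue I → authority; Issue II → authority; Issue III → authority. The applicant must prevail on a majority of issues; overall, the authority prevails.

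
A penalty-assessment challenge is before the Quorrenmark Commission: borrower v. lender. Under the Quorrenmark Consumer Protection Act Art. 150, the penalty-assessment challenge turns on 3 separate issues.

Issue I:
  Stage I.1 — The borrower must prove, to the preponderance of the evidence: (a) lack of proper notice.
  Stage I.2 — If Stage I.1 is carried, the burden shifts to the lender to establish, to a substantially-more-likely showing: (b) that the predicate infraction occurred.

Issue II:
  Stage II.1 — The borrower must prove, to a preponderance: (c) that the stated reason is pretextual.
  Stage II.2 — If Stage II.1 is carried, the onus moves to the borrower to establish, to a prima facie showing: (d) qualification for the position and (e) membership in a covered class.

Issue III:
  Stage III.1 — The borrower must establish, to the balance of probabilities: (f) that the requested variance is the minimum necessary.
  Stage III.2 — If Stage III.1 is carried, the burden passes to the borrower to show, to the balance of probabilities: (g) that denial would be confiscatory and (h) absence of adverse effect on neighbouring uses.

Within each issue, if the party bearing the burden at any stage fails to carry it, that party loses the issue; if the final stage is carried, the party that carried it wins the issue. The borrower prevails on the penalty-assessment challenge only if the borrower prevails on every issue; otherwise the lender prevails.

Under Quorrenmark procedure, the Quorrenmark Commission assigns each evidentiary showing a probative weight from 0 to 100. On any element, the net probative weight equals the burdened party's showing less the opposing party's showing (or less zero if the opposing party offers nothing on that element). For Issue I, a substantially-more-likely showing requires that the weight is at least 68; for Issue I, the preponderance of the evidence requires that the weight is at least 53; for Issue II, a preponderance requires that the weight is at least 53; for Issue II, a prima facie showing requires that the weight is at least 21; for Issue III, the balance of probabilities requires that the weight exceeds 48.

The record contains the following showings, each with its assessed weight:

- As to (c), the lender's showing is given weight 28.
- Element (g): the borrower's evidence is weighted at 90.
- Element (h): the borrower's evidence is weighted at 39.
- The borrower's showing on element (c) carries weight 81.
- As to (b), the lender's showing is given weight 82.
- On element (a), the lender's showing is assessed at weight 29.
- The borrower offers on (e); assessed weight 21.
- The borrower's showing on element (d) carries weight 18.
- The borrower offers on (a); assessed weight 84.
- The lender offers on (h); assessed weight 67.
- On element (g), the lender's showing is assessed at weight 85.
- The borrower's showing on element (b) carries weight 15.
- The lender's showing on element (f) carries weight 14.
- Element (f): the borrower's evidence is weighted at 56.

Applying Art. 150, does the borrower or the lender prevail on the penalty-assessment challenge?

lender

— Issue I —
Stage I.1 (borrower, the preponderance of the evidence, weight is at least 53): (a) net 84−29=55 ≥ 53 — meets.
  The borrower carries Stage I.1; the lender now bears the burden.
Stage I.2 (lender, a substantially-more-likely showing, weight is at least 68): (b) net 82−15=67 < 68 — fails.
  The lender does not carry Stage I.2.
The borrower prevails on this issue.
— Issue II —
Stage II.1 (borrower, a preponderance, weight is at least 53): (c) net 81−28=53 ≥ 53 — meets.
  Stage II.1 is satisfied; the borrower continues to bear the burden.
Stage II.2 (borrower, a prima facie showing, weight is at least 21): (d) 18 < 21 — fails; (e) 21 ≥ 21 — meets.
  The borrower does not carry Stage II.2.
The analysis ends at Stage II.2; the lender prevails on this issue.
— Issue III —
At Stage III.1 the borrower must meet the balance of probabilities (weight exceeds 48): on (f) the weight is 56 less the opposing 14 gives net 42, which does not exceed 48, so (f) does not meet the standard.
  The borrower does not carry Stage III.1.
So the lender prevails on this issue.
Per-issue: Issue I → borrower; Issue II → lender; Issue III → lender. The borrower must prevail on every issue; overall, the lender prevails.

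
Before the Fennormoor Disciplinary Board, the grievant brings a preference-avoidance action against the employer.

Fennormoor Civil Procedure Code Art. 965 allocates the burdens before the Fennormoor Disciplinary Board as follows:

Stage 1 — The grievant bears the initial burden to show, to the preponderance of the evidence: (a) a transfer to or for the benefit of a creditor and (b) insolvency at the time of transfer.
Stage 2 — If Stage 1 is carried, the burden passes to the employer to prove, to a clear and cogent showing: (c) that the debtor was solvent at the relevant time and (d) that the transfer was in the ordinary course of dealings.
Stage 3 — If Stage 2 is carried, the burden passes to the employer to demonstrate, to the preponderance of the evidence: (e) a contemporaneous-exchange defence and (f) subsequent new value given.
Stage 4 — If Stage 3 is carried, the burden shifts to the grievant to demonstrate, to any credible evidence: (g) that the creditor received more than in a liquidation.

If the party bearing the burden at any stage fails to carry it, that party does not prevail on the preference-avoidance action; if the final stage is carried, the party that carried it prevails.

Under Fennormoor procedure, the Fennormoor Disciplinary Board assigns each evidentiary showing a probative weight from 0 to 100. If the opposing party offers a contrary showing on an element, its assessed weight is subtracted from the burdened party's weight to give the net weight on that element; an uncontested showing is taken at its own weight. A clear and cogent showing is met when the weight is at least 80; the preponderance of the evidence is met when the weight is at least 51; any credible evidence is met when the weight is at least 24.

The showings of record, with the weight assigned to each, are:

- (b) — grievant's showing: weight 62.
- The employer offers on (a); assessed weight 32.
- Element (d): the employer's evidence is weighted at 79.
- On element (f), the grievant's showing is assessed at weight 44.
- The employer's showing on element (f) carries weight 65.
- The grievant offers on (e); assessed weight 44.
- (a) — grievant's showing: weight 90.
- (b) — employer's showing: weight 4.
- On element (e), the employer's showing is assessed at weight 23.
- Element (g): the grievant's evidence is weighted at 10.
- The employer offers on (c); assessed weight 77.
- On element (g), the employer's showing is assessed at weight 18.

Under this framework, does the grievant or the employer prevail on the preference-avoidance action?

Stage 1 (grievant, the preponderance of the evidence, weight is at least 51): (a) net 90−32=58 ≥ 51 — meets; (b) net 62−4=58 ≥ 51 — meets.
  The grievant carries Stage 1; the employer now bears the burden.
Stage 2 (employer, a clear and cogent showing, weight is at least 80): (c) 77 < 80 — fails; (d) 79 < 80 — fails.
  Not every element is met, so the employer fails to carry Stage 2.
The grievant prevails.

grievant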